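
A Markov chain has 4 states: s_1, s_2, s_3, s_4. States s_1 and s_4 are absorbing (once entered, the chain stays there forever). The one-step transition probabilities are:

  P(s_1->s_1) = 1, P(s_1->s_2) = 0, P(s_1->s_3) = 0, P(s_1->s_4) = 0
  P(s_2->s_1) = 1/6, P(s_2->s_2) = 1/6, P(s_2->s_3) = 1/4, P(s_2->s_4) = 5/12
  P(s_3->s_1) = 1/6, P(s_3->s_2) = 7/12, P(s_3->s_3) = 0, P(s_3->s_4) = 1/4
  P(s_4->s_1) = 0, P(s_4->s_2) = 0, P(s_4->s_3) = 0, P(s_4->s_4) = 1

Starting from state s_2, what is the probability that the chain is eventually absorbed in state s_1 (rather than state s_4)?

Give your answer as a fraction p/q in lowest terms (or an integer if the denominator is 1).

Let a_i = P(absorbed in s_1 | start in state i).
Boundary conditions: a_s_1 = 1, a_s_4 = 0.
For each transient state i, a_i = sum_j P(i->j) * a_j:
  a_s_2 = 1/6*a_s_1 + 1/6*a_s_2 + 1/4*a_s_3 + 5/12*a_s_4
  a_s_3 = 1/6*a_s_1 + 7/12*a_s_2 + 0*a_s_3 + 1/4*a_s_4

Substituting a_s_1 = 1 and a_s_4 = 0, rearrange to (I - Q) a = r where r[i] = P(i -> s_1):
  [5/6, -1/4] . (a_s_2, a_s_3) = 1/6
  [-7/12, 1] . (a_s_2, a_s_3) = 1/6

Solving yields:
  a_s_2 = 10/33
  a_s_3 = 34/99

Starting state is s_2, so the absorption probability is a_s_2 = 10/33.

Answer: 10/33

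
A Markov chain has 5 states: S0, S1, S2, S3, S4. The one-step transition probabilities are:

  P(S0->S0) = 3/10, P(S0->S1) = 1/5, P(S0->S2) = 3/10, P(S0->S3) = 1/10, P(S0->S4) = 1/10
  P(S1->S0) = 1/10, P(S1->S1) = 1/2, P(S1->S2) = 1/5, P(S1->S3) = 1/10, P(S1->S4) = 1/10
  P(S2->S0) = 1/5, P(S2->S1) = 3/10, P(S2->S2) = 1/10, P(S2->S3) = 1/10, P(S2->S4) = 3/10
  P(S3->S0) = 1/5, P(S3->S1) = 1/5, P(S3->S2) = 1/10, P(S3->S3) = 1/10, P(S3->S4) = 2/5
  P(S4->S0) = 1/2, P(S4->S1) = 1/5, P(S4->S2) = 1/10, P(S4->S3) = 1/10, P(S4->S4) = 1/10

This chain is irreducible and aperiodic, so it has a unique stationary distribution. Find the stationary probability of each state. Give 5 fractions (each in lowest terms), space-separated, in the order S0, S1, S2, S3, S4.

Answer: 2133/8780 1367/4390 789/4390 1/10 1457/8780

Derivation:
The stationary distribution satisfies pi = pi * P, i.e.:
  pi_S0 = 3/10*pi_S0 + 1/10*pi_S1 + 1/5*pi_S2 + 1/5*pi_S3 + 1/2*pi_S4
  pi_S1 = 1/5*pi_S0 + 1/2*pi_S1 + 3/10*pi_S2 + 1/5*pi_S3 + 1/5*pi_S4
  pi_S2 = 3/10*pi_S0 + 1/5*pi_S1 + 1/10*pi_S2 + 1/10*pi_S3 + 1/10*pi_S4
  pi_S3 = 1/10*pi_S0 + 1/10*pi_S1 + 1/10*pi_S2 + 1/10*pi_S3 + 1/10*pi_S4
  pi_S4 = 1/10*pi_S0 + 1/10*pi_S1 + 3/10*pi_S2 + 2/5*pi_S3 + 1/10*pi_S4
with normalization: pi_S0 + pi_S1 + pi_S2 + pi_S3 + pi_S4 = 1.

Using the first 4 balance equations plus normalization, the linear system A*pi = b is:
  [-7/10, 1/10, 1/5, 1/5, 1/2] . pi = 0
  [1/5, -1/2, 3/10, 1/5, 1/5] . pi = 0
  [3/10, 1/5, -9/10, 1/10, 1/10] . pi = 0
  [1/10, 1/10, 1/10, -9/10, 1/10] . pi = 0
  [1, 1, 1, 1, 1] . pi = 1

Solving yields:
  pi_S0 = 2133/8780
  pi_S1 = 1367/4390
  pi_S2 = 789/4390
  pi_S3 = 1/10
  pi_S4 = 1457/8780

Verification (pi * P):
  2133/8780*3/10 + 1367/4390*1/10 + 789/4390*1/5 + 1/10*1/5 + 1457/8780*1/2 = 2133/8780 = pi_S0  (ok)
  2133/8780*1/5 + 1367/4390*1/2 + 789/4390*3/10 + 1/10*1/5 + 1457/8780*1/5 = 1367/4390 = pi_S1  (ok)
  2133/8780*3/10 + 1367/4390*1/5 + 789/4390*1/10 + 1/10*1/10 + 1457/8780*1/10 = 789/4390 = pi_S2  (ok)
  2133/8780*1/10 + 1367/4390*1/10 + 789/4390*1/10 + 1/10*1/10 + 1457/8780*1/10 = 1/10 = pi_S3  (ok)
  2133/8780*1/10 + 1367/4390*1/10 + 789/4390*3/10 + 1/10*2/5 + 1457/8780*1/10 = 1457/8780 = pi_S4  (ok)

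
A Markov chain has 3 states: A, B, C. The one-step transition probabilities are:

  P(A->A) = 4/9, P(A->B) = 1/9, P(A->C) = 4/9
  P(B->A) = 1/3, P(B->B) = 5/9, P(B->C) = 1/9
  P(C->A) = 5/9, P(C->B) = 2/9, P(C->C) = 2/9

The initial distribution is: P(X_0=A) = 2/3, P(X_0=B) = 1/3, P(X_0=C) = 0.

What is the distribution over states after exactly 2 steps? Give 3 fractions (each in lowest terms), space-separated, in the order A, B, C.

Propagating the distribution step by step (d_{t+1} = d_t * P):
d_0 = (A=2/3, B=1/3, C=0)
  d_1[A] = 2/3*4/9 + 1/3*1/3 + 0*5/9 = 11/27
  d_1[B] = 2/3*1/9 + 1/3*5/9 + 0*2/9 = 7/27
  d_1[C] = 2/3*4/9 + 1/3*1/9 + 0*2/9 = 1/3
d_1 = (A=11/27, B=7/27, C=1/3)
  d_2[A] = 11/27*4/9 + 7/27*1/3 + 1/3*5/9 = 110/243
  d_2[B] = 11/27*1/9 + 7/27*5/9 + 1/3*2/9 = 64/243
  d_2[C] = 11/27*4/9 + 7/27*1/9 + 1/3*2/9 = 23/81
d_2 = (A=110/243, B=64/243, C=23/81)

Answer: 110/243 64/243 23/81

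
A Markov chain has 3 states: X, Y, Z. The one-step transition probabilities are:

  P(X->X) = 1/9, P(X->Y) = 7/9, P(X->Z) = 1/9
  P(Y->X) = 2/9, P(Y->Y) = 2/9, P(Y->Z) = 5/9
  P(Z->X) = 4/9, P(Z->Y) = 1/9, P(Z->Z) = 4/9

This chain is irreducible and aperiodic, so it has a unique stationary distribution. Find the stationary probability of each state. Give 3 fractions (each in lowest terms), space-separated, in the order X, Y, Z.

The stationary distribution satisfies pi = pi * P, i.e.:
  pi_X = 1/9*pi_X + 2/9*pi_Y + 4/9*pi_Z
  pi_Y = 7/9*pi_X + 2/9*pi_Y + 1/9*pi_Z
  pi_Z = 1/9*pi_X + 5/9*pi_Y + 4/9*pi_Z
with normalization: pi_X + pi_Y + pi_Z = 1.

Using the first 2 balance equations plus normalization, the linear system A*pi = b is:
  [-8/9, 2/9, 4/9] . pi = 0
  [7/9, -7/9, 1/9] . pi = 0
  [1, 1, 1] . pi = 1

Solving yields:
  pi_X = 5/18
  pi_Y = 1/3
  pi_Z = 7/18

Verification (pi * P):
  5/18*1/9 + 1/3*2/9 + 7/18*4/9 = 5/18 = pi_X  (ok)
  5/18*7/9 + 1/3*2/9 + 7/18*1/9 = 1/3 = pi_Y  (ok)
  5/18*1/9 + 1/3*5/9 + 7/18*4/9 = 7/18 = pi_Z  (ok)

Answer: 5/18 1/3 7/18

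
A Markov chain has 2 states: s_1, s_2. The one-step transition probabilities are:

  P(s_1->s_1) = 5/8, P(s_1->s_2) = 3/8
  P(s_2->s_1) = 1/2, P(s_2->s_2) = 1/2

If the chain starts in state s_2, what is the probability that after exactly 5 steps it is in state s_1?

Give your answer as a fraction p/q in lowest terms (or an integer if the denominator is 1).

Computing P^5 by repeated multiplication:
P^1 =
  s_1: [5/8, 3/8]
  s_2: [1/2, 1/2]
P^2 =
  s_1: [37/64, 27/64]
  s_2: [9/16, 7/16]
P^3 =
  s_1: [293/512, 219/512]
  s_2: [73/128, 55/128]
P^4 =
  s_1: [2341/4096, 1755/4096]
  s_2: [585/1024, 439/1024]
P^5 =
  s_1: [18725/32768, 14043/32768]
  s_2: [4681/8192, 3511/8192]

(P^5)[s_2 -> s_1] = 4681/8192

Answer: 4681/8192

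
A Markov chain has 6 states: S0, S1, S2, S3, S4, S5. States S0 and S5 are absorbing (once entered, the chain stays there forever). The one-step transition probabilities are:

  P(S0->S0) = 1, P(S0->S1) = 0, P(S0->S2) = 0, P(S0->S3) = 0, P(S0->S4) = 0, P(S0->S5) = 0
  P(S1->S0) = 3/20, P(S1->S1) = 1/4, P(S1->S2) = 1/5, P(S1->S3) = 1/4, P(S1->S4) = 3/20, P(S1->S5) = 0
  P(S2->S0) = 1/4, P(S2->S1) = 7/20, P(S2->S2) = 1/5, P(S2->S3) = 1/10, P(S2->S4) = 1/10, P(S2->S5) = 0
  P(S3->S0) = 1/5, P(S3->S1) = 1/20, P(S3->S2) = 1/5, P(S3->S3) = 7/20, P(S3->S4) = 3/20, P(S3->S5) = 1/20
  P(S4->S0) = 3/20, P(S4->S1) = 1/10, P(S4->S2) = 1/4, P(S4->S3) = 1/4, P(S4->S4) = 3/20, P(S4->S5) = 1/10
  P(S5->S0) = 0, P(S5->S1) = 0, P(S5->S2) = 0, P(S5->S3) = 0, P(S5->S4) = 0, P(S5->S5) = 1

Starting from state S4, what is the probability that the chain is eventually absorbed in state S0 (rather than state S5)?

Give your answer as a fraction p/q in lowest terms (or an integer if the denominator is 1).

Let a_i = P(absorbed in S0 | start in state i).
Boundary conditions: a_S0 = 1, a_S5 = 0.
For each transient state i, a_i = sum_j P(i->j) * a_j:
  a_S1 = 3/20*a_S0 + 1/4*a_S1 + 1/5*a_S2 + 1/4*a_S3 + 3/20*a_S4 + 0*a_S5
  a_S2 = 1/4*a_S0 + 7/20*a_S1 + 1/5*a_S2 + 1/10*a_S3 + 1/10*a_S4 + 0*a_S5
  a_S3 = 1/5*a_S0 + 1/20*a_S1 + 1/5*a_S2 + 7/20*a_S3 + 3/20*a_S4 + 1/20*a_S5
  a_S4 = 3/20*a_S0 + 1/10*a_S1 + 1/4*a_S2 + 1/4*a_S3 + 3/20*a_S4 + 1/10*a_S5

Substituting a_S0 = 1 and a_S5 = 0, rearrange to (I - Q) a = r where r[i] = P(i -> S0):
  [3/4, -1/5, -1/4, -3/20] . (a_S1, a_S2, a_S3, a_S4) = 3/20
  [-7/20, 4/5, -1/10, -1/10] . (a_S1, a_S2, a_S3, a_S4) = 1/4
  [-1/20, -1/5, 13/20, -3/20] . (a_S1, a_S2, a_S3, a_S4) = 1/5
  [-1/10, -1/4, -1/4, 17/20] . (a_S1, a_S2, a_S3, a_S4) = 3/20

Solving yields:
  a_S1 = 13199/15085
  a_S2 = 13547/15085
  a_S3 = 25141/30170
  a_S4 = 3399/4310

Starting state is S4, so the absorption probability is a_S4 = 3399/4310.

Answer: 3399/4310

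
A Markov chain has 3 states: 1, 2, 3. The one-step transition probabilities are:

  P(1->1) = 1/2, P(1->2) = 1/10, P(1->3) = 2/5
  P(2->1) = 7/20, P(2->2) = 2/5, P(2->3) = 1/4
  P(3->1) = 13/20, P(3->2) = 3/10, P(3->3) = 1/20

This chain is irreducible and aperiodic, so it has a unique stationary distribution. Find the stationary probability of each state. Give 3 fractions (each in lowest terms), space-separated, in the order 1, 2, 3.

Answer: 33/65 43/195 53/195

Derivation:
The stationary distribution satisfies pi = pi * P, i.e.:
  pi_1 = 1/2*pi_1 + 7/20*pi_2 + 13/20*pi_3
  pi_2 = 1/10*pi_1 + 2/5*pi_2 + 3/10*pi_3
  pi_3 = 2/5*pi_1 + 1/4*pi_2 + 1/20*pi_3
with normalization: pi_1 + pi_2 + pi_3 = 1.

Using the first 2 balance equations plus normalization, the linear system A*pi = b is:
  [-1/2, 7/20, 13/20] . pi = 0
  [1/10, -3/5, 3/10] . pi = 0
  [1, 1, 1] . pi = 1

Solving yields:
  pi_1 = 33/65
  pi_2 = 43/195
  pi_3 = 53/195

Verification (pi * P):
  33/65*1/2 + 43/195*7/20 + 53/195*13/20 = 33/65 = pi_1  (ok)
  33/65*1/10 + 43/195*2/5 + 53/195*3/10 = 43/195 = pi_2  (ok)
  33/65*2/5 + 43/195*1/4 + 53/195*1/20 = 53/195 = pi_3  (ok)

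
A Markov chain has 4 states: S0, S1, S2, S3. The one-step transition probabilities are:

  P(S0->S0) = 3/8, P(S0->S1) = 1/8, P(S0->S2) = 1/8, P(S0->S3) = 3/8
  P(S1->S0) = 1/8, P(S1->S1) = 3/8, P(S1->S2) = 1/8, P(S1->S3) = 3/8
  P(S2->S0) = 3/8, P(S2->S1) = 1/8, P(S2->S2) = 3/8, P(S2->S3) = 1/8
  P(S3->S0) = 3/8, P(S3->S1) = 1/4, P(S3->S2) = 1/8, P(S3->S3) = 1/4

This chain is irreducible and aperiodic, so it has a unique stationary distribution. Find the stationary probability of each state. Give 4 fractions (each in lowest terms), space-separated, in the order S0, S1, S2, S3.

The stationary distribution satisfies pi = pi * P, i.e.:
  pi_S0 = 3/8*pi_S0 + 1/8*pi_S1 + 3/8*pi_S2 + 3/8*pi_S3
  pi_S1 = 1/8*pi_S0 + 3/8*pi_S1 + 1/8*pi_S2 + 1/4*pi_S3
  pi_S2 = 1/8*pi_S0 + 1/8*pi_S1 + 3/8*pi_S2 + 1/8*pi_S3
  pi_S3 = 3/8*pi_S0 + 3/8*pi_S1 + 1/8*pi_S2 + 1/4*pi_S3
with normalization: pi_S0 + pi_S1 + pi_S2 + pi_S3 = 1.

Using the first 3 balance equations plus normalization, the linear system A*pi = b is:
  [-5/8, 1/8, 3/8, 3/8] . pi = 0
  [1/8, -5/8, 1/8, 1/4] . pi = 0
  [1/8, 1/8, -5/8, 1/8] . pi = 0
  [1, 1, 1, 1] . pi = 1

Solving yields:
  pi_S0 = 26/81
  pi_S1 = 35/162
  pi_S2 = 1/6
  pi_S3 = 8/27

Verification (pi * P):
  26/81*3/8 + 35/162*1/8 + 1/6*3/8 + 8/27*3/8 = 26/81 = pi_S0  (ok)
  26/81*1/8 + 35/162*3/8 + 1/6*1/8 + 8/27*1/4 = 35/162 = pi_S1  (ok)
  26/81*1/8 + 35/162*1/8 + 1/6*3/8 + 8/27*1/8 = 1/6 = pi_S2  (ok)
  26/81*3/8 + 35/162*3/8 + 1/6*1/8 + 8/27*1/4 = 8/27 = pi_S3  (ok)

Answer: 26/81 35/162 1/6 8/27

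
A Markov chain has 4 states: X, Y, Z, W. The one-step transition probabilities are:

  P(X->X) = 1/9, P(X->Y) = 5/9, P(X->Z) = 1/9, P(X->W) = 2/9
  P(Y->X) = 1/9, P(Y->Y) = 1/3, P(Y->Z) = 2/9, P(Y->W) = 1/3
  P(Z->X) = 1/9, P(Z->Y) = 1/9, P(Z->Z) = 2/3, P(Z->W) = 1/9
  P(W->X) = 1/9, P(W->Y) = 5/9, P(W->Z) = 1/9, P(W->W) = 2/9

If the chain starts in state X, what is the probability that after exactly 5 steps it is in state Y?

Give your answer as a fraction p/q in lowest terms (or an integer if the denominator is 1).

Computing P^5 by repeated multiplication:
P^1 =
  X: [1/9, 5/9, 1/9, 2/9]
  Y: [1/9, 1/3, 2/9, 1/3]
  Z: [1/9, 1/9, 2/3, 1/9]
  W: [1/9, 5/9, 1/9, 2/9]
P^2 =
  X: [1/9, 31/81, 19/81, 22/81]
  Y: [1/9, 31/81, 22/81, 19/81]
  Z: [1/9, 19/81, 40/81, 13/81]
  W: [1/9, 31/81, 19/81, 22/81]
P^3 =
  X: [1/9, 89/243, 23/81, 58/243]
  Y: [1/9, 85/243, 74/243, 19/81]
  Z: [1/9, 23/81, 100/243, 47/243]
  W: [1/9, 89/243, 23/81, 58/243]
P^4 =
  X: [1/9, 761/2187, 677/2187, 506/2187]
  Y: [1/9, 749/2187, 698/2187, 497/2187]
  Z: [1/9, 677/2187, 812/2187, 455/2187]
  W: [1/9, 761/2187, 677/2187, 506/2187]
P^5 =
  X: [1/9, 745/2187, 2111/6561, 1486/6561]
  Y: [1/9, 2215/6561, 238/729, 1475/6561]
  Z: [1/9, 2111/6561, 2308/6561, 157/729]
  W: [1/9, 745/2187, 2111/6561, 1486/6561]

(P^5)[X -> Y] = 745/2187

Answer: 745/2187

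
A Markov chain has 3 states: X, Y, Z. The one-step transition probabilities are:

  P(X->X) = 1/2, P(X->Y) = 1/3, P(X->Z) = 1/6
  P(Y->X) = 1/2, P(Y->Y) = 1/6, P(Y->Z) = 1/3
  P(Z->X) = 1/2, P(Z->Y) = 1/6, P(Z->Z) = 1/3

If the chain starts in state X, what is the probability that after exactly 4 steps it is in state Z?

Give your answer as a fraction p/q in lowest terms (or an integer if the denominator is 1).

Computing P^4 by repeated multiplication:
P^1 =
  X: [1/2, 1/3, 1/6]
  Y: [1/2, 1/6, 1/3]
  Z: [1/2, 1/6, 1/3]
P^2 =
  X: [1/2, 1/4, 1/4]
  Y: [1/2, 1/4, 1/4]
  Z: [1/2, 1/4, 1/4]
P^3 =
  X: [1/2, 1/4, 1/4]
  Y: [1/2, 1/4, 1/4]
  Z: [1/2, 1/4, 1/4]
P^4 =
  X: [1/2, 1/4, 1/4]
  Y: [1/2, 1/4, 1/4]
  Z: [1/2, 1/4, 1/4]

(P^4)[X -> Z] = 1/4

Answer: 1/4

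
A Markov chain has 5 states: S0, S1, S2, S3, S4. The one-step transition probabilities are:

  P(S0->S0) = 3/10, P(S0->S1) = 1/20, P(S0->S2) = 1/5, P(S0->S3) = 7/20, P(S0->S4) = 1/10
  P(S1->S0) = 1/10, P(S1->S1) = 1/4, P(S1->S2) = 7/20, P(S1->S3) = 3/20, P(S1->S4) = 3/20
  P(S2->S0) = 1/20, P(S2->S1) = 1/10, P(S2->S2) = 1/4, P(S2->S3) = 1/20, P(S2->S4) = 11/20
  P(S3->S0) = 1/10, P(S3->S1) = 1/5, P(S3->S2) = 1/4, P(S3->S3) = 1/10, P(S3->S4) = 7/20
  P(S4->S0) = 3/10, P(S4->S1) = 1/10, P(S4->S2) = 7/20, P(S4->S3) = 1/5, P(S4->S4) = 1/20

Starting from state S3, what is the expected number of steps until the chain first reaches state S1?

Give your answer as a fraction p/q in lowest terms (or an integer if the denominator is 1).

Let h_i = expected steps to first reach S1 from state i.
Boundary: h_S1 = 0.
First-step equations for the other states:
  h_S0 = 1 + 3/10*h_S0 + 1/20*h_S1 + 1/5*h_S2 + 7/20*h_S3 + 1/10*h_S4
  h_S2 = 1 + 1/20*h_S0 + 1/10*h_S1 + 1/4*h_S2 + 1/20*h_S3 + 11/20*h_S4
  h_S3 = 1 + 1/10*h_S0 + 1/5*h_S1 + 1/4*h_S2 + 1/10*h_S3 + 7/20*h_S4
  h_S4 = 1 + 3/10*h_S0 + 1/10*h_S1 + 7/20*h_S2 + 1/5*h_S3 + 1/20*h_S4

Substituting h_S1 = 0 and rearranging gives the linear system (I - Q) h = 1:
  [7/10, -1/5, -7/20, -1/10] . (h_S0, h_S2, h_S3, h_S4) = 1
  [-1/20, 3/4, -1/20, -11/20] . (h_S0, h_S2, h_S3, h_S4) = 1
  [-1/10, -1/4, 9/10, -7/20] . (h_S0, h_S2, h_S3, h_S4) = 1
  [-3/10, -7/20, -1/5, 19/20] . (h_S0, h_S2, h_S3, h_S4) = 1

Solving yields:
  h_S0 = 9828/1019
  h_S2 = 9552/1019
  h_S3 = 8572/1019
  h_S4 = 9500/1019

Starting state is S3, so the expected hitting time is h_S3 = 8572/1019.

Answer: 8572/1019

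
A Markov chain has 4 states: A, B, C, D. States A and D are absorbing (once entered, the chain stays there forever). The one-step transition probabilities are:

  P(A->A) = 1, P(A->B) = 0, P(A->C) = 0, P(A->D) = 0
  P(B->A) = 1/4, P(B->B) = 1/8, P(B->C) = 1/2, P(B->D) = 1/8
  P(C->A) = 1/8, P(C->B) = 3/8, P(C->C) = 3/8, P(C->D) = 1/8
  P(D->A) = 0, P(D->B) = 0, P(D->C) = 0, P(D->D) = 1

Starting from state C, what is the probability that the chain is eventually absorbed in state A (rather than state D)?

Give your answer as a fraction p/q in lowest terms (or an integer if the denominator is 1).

Let a_i = P(absorbed in A | start in state i).
Boundary conditions: a_A = 1, a_D = 0.
For each transient state i, a_i = sum_j P(i->j) * a_j:
  a_B = 1/4*a_A + 1/8*a_B + 1/2*a_C + 1/8*a_D
  a_C = 1/8*a_A + 3/8*a_B + 3/8*a_C + 1/8*a_D

Substituting a_A = 1 and a_D = 0, rearrange to (I - Q) a = r where r[i] = P(i -> A):
  [7/8, -1/2] . (a_B, a_C) = 1/4
  [-3/8, 5/8] . (a_B, a_C) = 1/8

Solving yields:
  a_B = 14/23
  a_C = 13/23

Starting state is C, so the absorption probability is a_C = 13/23.

Answer: 13/23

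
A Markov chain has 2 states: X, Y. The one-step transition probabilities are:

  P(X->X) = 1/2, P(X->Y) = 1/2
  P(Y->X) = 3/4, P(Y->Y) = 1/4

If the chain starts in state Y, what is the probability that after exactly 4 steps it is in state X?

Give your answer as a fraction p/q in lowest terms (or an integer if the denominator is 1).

Answer: 153/256

Derivation:
Computing P^4 by repeated multiplication:
P^1 =
  X: [1/2, 1/2]
  Y: [3/4, 1/4]
P^2 =
  X: [5/8, 3/8]
  Y: [9/16, 7/16]
P^3 =
  X: [19/32, 13/32]
  Y: [39/64, 25/64]
P^4 =
  X: [77/128, 51/128]
  Y: [153/256, 103/256]

(P^4)[Y -> X] = 153/256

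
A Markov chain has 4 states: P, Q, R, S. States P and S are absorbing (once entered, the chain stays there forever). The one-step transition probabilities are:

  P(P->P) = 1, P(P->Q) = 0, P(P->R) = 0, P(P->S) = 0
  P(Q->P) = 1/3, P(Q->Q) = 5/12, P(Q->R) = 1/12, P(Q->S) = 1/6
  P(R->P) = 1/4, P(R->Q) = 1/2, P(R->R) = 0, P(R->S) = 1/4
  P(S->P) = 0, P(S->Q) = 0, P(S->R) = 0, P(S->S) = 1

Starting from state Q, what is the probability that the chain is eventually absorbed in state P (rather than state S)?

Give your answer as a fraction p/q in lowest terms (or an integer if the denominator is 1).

Answer: 17/26

Derivation:
Let a_i = P(absorbed in P | start in state i).
Boundary conditions: a_P = 1, a_S = 0.
For each transient state i, a_i = sum_j P(i->j) * a_j:
  a_Q = 1/3*a_P + 5/12*a_Q + 1/12*a_R + 1/6*a_S
  a_R = 1/4*a_P + 1/2*a_Q + 0*a_R + 1/4*a_S

Substituting a_P = 1 and a_S = 0, rearrange to (I - Q) a = r where r[i] = P(i -> P):
  [7/12, -1/12] . (a_Q, a_R) = 1/3
  [-1/2, 1] . (a_Q, a_R) = 1/4

Solving yields:
  a_Q = 17/26
  a_R = 15/26

Starting state is Q, so the absorption probability is a_Q = 17/26.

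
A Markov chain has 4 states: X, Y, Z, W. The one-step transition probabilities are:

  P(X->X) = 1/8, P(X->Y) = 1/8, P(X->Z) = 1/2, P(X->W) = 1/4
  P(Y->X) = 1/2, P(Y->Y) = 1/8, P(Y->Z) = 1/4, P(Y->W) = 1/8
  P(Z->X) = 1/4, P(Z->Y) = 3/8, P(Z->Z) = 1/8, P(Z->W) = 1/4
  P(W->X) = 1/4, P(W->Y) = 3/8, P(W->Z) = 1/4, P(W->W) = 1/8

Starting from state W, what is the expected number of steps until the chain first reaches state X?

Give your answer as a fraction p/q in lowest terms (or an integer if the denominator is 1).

Let h_i = expected steps to first reach X from state i.
Boundary: h_X = 0.
First-step equations for the other states:
  h_Y = 1 + 1/2*h_X + 1/8*h_Y + 1/4*h_Z + 1/8*h_W
  h_Z = 1 + 1/4*h_X + 3/8*h_Y + 1/8*h_Z + 1/4*h_W
  h_W = 1 + 1/4*h_X + 3/8*h_Y + 1/4*h_Z + 1/8*h_W

Substituting h_X = 0 and rearranging gives the linear system (I - Q) h = 1:
  [7/8, -1/4, -1/8] . (h_Y, h_Z, h_W) = 1
  [-3/8, 7/8, -1/4] . (h_Y, h_Z, h_W) = 1
  [-3/8, -1/4, 7/8] . (h_Y, h_Z, h_W) = 1

Solving yields:
  h_Y = 32/13
  h_Z = 40/13
  h_W = 40/13

Starting state is W, so the expected hitting time is h_W = 40/13.

Answer: 40/13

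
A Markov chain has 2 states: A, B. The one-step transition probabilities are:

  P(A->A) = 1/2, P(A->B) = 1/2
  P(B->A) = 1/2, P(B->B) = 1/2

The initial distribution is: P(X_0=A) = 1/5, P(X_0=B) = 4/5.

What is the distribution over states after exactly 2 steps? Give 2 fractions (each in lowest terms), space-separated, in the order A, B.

Answer: 1/2 1/2

Derivation:
Propagating the distribution step by step (d_{t+1} = d_t * P):
d_0 = (A=1/5, B=4/5)
  d_1[A] = 1/5*1/2 + 4/5*1/2 = 1/2
  d_1[B] = 1/5*1/2 + 4/5*1/2 = 1/2
d_1 = (A=1/2, B=1/2)
  d_2[A] = 1/2*1/2 + 1/2*1/2 = 1/2
  d_2[B] = 1/2*1/2 + 1/2*1/2 = 1/2
d_2 = (A=1/2, B=1/2)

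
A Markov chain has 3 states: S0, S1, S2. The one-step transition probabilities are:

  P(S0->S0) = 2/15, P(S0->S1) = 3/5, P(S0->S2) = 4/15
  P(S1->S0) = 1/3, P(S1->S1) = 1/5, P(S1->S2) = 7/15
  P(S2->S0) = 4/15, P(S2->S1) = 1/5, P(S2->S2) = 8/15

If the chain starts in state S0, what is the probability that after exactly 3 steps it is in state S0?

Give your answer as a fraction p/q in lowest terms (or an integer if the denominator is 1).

Answer: 827/3375

Derivation:
Computing P^3 by repeated multiplication:
P^1 =
  S0: [2/15, 3/5, 4/15]
  S1: [1/3, 1/5, 7/15]
  S2: [4/15, 1/5, 8/15]
P^2 =
  S0: [13/45, 19/75, 103/225]
  S1: [53/225, 1/3, 97/225]
  S2: [11/45, 23/75, 101/225]
P^3 =
  S0: [827/3375, 71/225, 1483/3375]
  S1: [869/3375, 331/1125, 1513/3375]
  S2: [859/3375, 67/225, 1511/3375]

(P^3)[S0 -> S0] = 827/3375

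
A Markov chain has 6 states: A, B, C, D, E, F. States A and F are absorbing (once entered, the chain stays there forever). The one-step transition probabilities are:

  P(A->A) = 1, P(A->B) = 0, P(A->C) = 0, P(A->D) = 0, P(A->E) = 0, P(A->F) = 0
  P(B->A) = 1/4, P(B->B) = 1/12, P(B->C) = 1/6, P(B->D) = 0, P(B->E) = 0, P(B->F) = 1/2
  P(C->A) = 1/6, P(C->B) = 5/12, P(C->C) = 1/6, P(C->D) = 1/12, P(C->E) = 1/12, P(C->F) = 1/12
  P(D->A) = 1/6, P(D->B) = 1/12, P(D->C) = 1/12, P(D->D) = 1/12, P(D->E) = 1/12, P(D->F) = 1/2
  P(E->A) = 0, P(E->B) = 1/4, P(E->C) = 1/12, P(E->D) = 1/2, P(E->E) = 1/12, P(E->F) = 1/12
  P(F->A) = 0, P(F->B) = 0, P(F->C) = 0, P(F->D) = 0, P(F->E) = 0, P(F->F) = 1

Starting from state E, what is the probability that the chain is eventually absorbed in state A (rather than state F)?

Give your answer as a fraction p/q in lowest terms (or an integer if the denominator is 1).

Answer: 3183/11075

Derivation:
Let a_i = P(absorbed in A | start in state i).
Boundary conditions: a_A = 1, a_F = 0.
For each transient state i, a_i = sum_j P(i->j) * a_j:
  a_B = 1/4*a_A + 1/12*a_B + 1/6*a_C + 0*a_D + 0*a_E + 1/2*a_F
  a_C = 1/6*a_A + 5/12*a_B + 1/6*a_C + 1/12*a_D + 1/12*a_E + 1/12*a_F
  a_D = 1/6*a_A + 1/12*a_B + 1/12*a_C + 1/12*a_D + 1/12*a_E + 1/2*a_F
  a_E = 0*a_A + 1/4*a_B + 1/12*a_C + 1/2*a_D + 1/12*a_E + 1/12*a_F

Substituting a_A = 1 and a_F = 0, rearrange to (I - Q) a = r where r[i] = P(i -> A):
  [11/12, -1/6, 0, 0] . (a_B, a_C, a_D, a_E) = 1/4
  [-5/12, 5/6, -1/12, -1/12] . (a_B, a_C, a_D, a_E) = 1/6
  [-1/12, -1/12, 11/12, -1/12] . (a_B, a_C, a_D, a_E) = 1/6
  [-1/4, -1/12, -1/2, 11/12] . (a_B, a_C, a_D, a_E) = 0

Solving yields:
  a_B = 3891/11075
  a_C = 4788/11075
  a_D = 3092/11075
  a_E = 3183/11075

Starting state is E, so the absorption probability is a_E = 3183/11075.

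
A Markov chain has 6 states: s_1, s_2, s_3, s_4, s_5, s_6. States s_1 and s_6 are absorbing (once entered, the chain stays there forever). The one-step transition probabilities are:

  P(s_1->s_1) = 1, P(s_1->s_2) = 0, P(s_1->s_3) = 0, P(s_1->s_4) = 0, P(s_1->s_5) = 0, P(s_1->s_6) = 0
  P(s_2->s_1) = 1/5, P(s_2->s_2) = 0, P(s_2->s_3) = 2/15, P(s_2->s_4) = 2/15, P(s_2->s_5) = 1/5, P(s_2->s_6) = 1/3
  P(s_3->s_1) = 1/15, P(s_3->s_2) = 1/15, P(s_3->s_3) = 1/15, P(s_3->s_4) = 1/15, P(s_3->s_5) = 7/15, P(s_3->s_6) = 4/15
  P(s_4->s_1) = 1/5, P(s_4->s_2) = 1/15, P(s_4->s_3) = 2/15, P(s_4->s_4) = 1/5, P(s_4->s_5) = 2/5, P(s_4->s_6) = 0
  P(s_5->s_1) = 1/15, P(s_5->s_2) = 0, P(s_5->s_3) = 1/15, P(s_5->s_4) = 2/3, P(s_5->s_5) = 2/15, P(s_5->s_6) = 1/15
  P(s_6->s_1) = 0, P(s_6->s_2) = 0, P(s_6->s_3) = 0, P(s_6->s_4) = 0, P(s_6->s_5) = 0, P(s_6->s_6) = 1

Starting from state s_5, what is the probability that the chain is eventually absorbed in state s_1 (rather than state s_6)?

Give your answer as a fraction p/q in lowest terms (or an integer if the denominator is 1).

Answer: 9740/15029

Derivation:
Let a_i = P(absorbed in s_1 | start in state i).
Boundary conditions: a_s_1 = 1, a_s_6 = 0.
For each transient state i, a_i = sum_j P(i->j) * a_j:
  a_s_2 = 1/5*a_s_1 + 0*a_s_2 + 2/15*a_s_3 + 2/15*a_s_4 + 1/5*a_s_5 + 1/3*a_s_6
  a_s_3 = 1/15*a_s_1 + 1/15*a_s_2 + 1/15*a_s_3 + 1/15*a_s_4 + 7/15*a_s_5 + 4/15*a_s_6
  a_s_4 = 1/5*a_s_1 + 1/15*a_s_2 + 2/15*a_s_3 + 1/5*a_s_4 + 2/5*a_s_5 + 0*a_s_6
  a_s_5 = 1/15*a_s_1 + 0*a_s_2 + 1/15*a_s_3 + 2/3*a_s_4 + 2/15*a_s_5 + 1/15*a_s_6

Substituting a_s_1 = 1 and a_s_6 = 0, rearrange to (I - Q) a = r where r[i] = P(i -> s_1):
  [1, -2/15, -2/15, -1/5] . (a_s_2, a_s_3, a_s_4, a_s_5) = 1/5
  [-1/15, 14/15, -1/15, -7/15] . (a_s_2, a_s_3, a_s_4, a_s_5) = 1/15
  [-1/15, -2/15, 4/5, -2/5] . (a_s_2, a_s_3, a_s_4, a_s_5) = 1/5
  [0, -1/15, -2/3, 13/15] . (a_s_2, a_s_3, a_s_4, a_s_5) = 1/15

Solving yields:
  a_s_2 = 7307/15029
  a_s_3 = 7211/15029
  a_s_4 = 10438/15029
  a_s_5 = 9740/15029

Starting state is s_5, so the absorption probability is a_s_5 = 9740/15029.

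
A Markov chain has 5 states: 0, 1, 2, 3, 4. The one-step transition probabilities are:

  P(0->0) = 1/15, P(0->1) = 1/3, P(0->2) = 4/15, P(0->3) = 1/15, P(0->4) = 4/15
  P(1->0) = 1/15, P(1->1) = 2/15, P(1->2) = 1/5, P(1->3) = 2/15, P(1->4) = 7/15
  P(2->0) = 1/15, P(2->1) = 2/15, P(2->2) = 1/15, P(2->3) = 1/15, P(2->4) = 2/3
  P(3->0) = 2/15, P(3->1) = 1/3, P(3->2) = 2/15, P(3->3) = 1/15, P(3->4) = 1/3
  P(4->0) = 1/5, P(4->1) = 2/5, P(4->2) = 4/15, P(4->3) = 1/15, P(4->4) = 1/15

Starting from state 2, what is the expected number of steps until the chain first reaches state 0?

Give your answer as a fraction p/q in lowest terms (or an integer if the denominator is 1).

Answer: 4146/503

Derivation:
Let h_i = expected steps to first reach 0 from state i.
Boundary: h_0 = 0.
First-step equations for the other states:
  h_1 = 1 + 1/15*h_0 + 2/15*h_1 + 1/5*h_2 + 2/15*h_3 + 7/15*h_4
  h_2 = 1 + 1/15*h_0 + 2/15*h_1 + 1/15*h_2 + 1/15*h_3 + 2/3*h_4
  h_3 = 1 + 2/15*h_0 + 1/3*h_1 + 2/15*h_2 + 1/15*h_3 + 1/3*h_4
  h_4 = 1 + 1/5*h_0 + 2/5*h_1 + 4/15*h_2 + 1/15*h_3 + 1/15*h_4

Substituting h_0 = 0 and rearranging gives the linear system (I - Q) h = 1:
  [13/15, -1/5, -2/15, -7/15] . (h_1, h_2, h_3, h_4) = 1
  [-2/15, 14/15, -1/15, -2/3] . (h_1, h_2, h_3, h_4) = 1
  [-1/3, -2/15, 14/15, -1/3] . (h_1, h_2, h_3, h_4) = 1
  [-2/5, -4/15, -1/15, 14/15] . (h_1, h_2, h_3, h_4) = 1

Solving yields:
  h_1 = 4203/503
  h_2 = 4146/503
  h_3 = 3993/503
  h_4 = 3810/503

Starting state is 2, so the expected hitting time is h_2 = 4146/503.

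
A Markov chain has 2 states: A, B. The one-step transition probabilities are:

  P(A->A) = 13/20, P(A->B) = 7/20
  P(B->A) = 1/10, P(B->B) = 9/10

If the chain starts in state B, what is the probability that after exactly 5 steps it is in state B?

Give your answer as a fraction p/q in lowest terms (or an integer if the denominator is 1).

Computing P^5 by repeated multiplication:
P^1 =
  A: [13/20, 7/20]
  B: [1/10, 9/10]
P^2 =
  A: [183/400, 217/400]
  B: [31/200, 169/200]
P^3 =
  A: [2813/8000, 5187/8000]
  B: [741/4000, 3259/4000]
P^4 =
  A: [46943/160000, 113057/160000]
  B: [16151/80000, 63849/80000]
P^5 =
  A: [836373/3200000, 2363627/3200000]
  B: [337661/1600000, 1262339/1600000]

(P^5)[B -> B] = 1262339/1600000

Answer: 1262339/1600000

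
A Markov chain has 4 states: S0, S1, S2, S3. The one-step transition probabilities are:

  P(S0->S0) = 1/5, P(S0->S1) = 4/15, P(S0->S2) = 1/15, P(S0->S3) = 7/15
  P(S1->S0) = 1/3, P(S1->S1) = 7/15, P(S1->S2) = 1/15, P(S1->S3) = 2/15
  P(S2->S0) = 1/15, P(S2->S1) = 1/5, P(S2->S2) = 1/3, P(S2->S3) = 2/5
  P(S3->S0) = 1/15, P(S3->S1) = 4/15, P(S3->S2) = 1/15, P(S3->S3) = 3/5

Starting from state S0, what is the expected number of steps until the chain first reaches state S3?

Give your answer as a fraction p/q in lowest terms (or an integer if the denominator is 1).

Answer: 1980/697

Derivation:
Let h_i = expected steps to first reach S3 from state i.
Boundary: h_S3 = 0.
First-step equations for the other states:
  h_S0 = 1 + 1/5*h_S0 + 4/15*h_S1 + 1/15*h_S2 + 7/15*h_S3
  h_S1 = 1 + 1/3*h_S0 + 7/15*h_S1 + 1/15*h_S2 + 2/15*h_S3
  h_S2 = 1 + 1/15*h_S0 + 1/5*h_S1 + 1/3*h_S2 + 2/5*h_S3

Substituting h_S3 = 0 and rearranging gives the linear system (I - Q) h = 1:
  [4/5, -4/15, -1/15] . (h_S0, h_S1, h_S2) = 1
  [-1/3, 8/15, -1/15] . (h_S0, h_S1, h_S2) = 1
  [-1/15, -1/5, 2/3] . (h_S0, h_S1, h_S2) = 1

Solving yields:
  h_S0 = 1980/697
  h_S1 = 165/41
  h_S2 = 2085/697

Starting state is S0, so the expected hitting time is h_S0 = 1980/697.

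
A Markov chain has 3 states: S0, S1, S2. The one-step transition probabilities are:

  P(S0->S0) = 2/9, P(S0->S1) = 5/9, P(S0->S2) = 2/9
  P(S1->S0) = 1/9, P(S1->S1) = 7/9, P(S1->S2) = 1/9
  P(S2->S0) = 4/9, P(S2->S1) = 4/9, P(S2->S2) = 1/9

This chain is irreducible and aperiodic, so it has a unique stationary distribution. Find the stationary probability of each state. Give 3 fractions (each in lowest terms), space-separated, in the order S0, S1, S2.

The stationary distribution satisfies pi = pi * P, i.e.:
  pi_S0 = 2/9*pi_S0 + 1/9*pi_S1 + 4/9*pi_S2
  pi_S1 = 5/9*pi_S0 + 7/9*pi_S1 + 4/9*pi_S2
  pi_S2 = 2/9*pi_S0 + 1/9*pi_S1 + 1/9*pi_S2
with normalization: pi_S0 + pi_S1 + pi_S2 = 1.

Using the first 2 balance equations plus normalization, the linear system A*pi = b is:
  [-7/9, 1/9, 4/9] . pi = 0
  [5/9, -2/9, 4/9] . pi = 0
  [1, 1, 1] . pi = 1

Solving yields:
  pi_S0 = 4/23
  pi_S1 = 16/23
  pi_S2 = 3/23

Verification (pi * P):
  4/23*2/9 + 16/23*1/9 + 3/23*4/9 = 4/23 = pi_S0  (ok)
  4/23*5/9 + 16/23*7/9 + 3/23*4/9 = 16/23 = pi_S1  (ok)
  4/23*2/9 + 16/23*1/9 + 3/23*1/9 = 3/23 = pi_S2  (ok)

Answer: 4/23 16/23 3/23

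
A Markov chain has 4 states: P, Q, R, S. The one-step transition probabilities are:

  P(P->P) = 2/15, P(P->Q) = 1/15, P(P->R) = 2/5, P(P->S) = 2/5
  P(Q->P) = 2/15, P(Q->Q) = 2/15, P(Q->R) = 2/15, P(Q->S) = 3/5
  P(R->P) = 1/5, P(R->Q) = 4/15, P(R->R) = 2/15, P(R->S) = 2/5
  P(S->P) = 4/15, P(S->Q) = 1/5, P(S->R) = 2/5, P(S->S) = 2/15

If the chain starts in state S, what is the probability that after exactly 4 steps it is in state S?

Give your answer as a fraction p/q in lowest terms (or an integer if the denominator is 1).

Answer: 17653/50625

Derivation:
Computing P^4 by repeated multiplication:
P^1 =
  P: [2/15, 1/15, 2/5, 2/5]
  Q: [2/15, 2/15, 2/15, 3/5]
  R: [1/5, 4/15, 2/15, 2/5]
  S: [4/15, 1/5, 2/5, 2/15]
P^2 =
  P: [16/75, 46/225, 62/225, 23/75]
  Q: [2/9, 41/225, 74/225, 4/15]
  R: [44/225, 37/225, 22/75, 26/75]
  S: [8/45, 8/45, 6/25, 91/225]
P^3 =
  P: [26/135, 119/675, 34/125, 404/1125]
  Q: [644/3375, 608/3375, 178/675, 137/375]
  R: [224/1125, 616/3375, 938/3375, 383/1125]
  S: [686/3375, 203/1125, 974/3375, 1106/3375]
P^4 =
  P: [3364/16875, 9148/50625, 14198/50625, 5729/16875]
  Q: [10106/50625, 9119/50625, 14258/50625, 5714/16875]
  R: [9986/50625, 9103/50625, 4678/16875, 5834/16875]
  S: [368/1875, 9118/50625, 13918/50625, 17653/50625]

(P^4)[S -> S] = 17653/50625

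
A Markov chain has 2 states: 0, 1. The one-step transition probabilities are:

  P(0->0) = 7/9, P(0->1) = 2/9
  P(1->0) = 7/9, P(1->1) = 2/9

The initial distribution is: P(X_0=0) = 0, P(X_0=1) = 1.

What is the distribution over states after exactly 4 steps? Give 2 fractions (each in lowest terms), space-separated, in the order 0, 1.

Answer: 7/9 2/9

Derivation:
Propagating the distribution step by step (d_{t+1} = d_t * P):
d_0 = (0=0, 1=1)
  d_1[0] = 0*7/9 + 1*7/9 = 7/9
  d_1[1] = 0*2/9 + 1*2/9 = 2/9
d_1 = (0=7/9, 1=2/9)
  d_2[0] = 7/9*7/9 + 2/9*7/9 = 7/9
  d_2[1] = 7/9*2/9 + 2/9*2/9 = 2/9
d_2 = (0=7/9, 1=2/9)
  d_3[0] = 7/9*7/9 + 2/9*7/9 = 7/9
  d_3[1] = 7/9*2/9 + 2/9*2/9 = 2/9
d_3 = (0=7/9, 1=2/9)
  d_4[0] = 7/9*7/9 + 2/9*7/9 = 7/9
  d_4[1] = 7/9*2/9 + 2/9*2/9 = 2/9
d_4 = (0=7/9, 1=2/9)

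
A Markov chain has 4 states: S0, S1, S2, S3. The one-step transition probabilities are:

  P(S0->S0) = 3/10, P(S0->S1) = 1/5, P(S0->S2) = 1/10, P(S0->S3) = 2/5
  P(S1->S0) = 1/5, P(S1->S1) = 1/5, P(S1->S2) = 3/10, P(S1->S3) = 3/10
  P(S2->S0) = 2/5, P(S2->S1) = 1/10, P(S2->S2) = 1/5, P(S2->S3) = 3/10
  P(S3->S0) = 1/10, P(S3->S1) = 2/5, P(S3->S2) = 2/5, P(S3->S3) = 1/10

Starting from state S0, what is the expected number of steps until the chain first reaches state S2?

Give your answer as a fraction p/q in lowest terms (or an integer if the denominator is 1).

Let h_i = expected steps to first reach S2 from state i.
Boundary: h_S2 = 0.
First-step equations for the other states:
  h_S0 = 1 + 3/10*h_S0 + 1/5*h_S1 + 1/10*h_S2 + 2/5*h_S3
  h_S1 = 1 + 1/5*h_S0 + 1/5*h_S1 + 3/10*h_S2 + 3/10*h_S3
  h_S3 = 1 + 1/10*h_S0 + 2/5*h_S1 + 2/5*h_S2 + 1/10*h_S3

Substituting h_S2 = 0 and rearranging gives the linear system (I - Q) h = 1:
  [7/10, -1/5, -2/5] . (h_S0, h_S1, h_S3) = 1
  [-1/5, 4/5, -3/10] . (h_S0, h_S1, h_S3) = 1
  [-1/10, -2/5, 9/10] . (h_S0, h_S1, h_S3) = 1

Solving yields:
  h_S0 = 660/157
  h_S1 = 545/157
  h_S3 = 490/157

Starting state is S0, so the expected hitting time is h_S0 = 660/157.

Answer: 660/157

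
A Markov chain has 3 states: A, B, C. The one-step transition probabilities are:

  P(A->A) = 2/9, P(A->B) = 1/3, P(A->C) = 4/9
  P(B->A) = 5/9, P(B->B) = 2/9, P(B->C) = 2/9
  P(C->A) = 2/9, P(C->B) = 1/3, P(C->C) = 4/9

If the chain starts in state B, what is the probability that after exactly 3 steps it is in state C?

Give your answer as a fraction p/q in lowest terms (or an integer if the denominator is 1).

Computing P^3 by repeated multiplication:
P^1 =
  A: [2/9, 1/3, 4/9]
  B: [5/9, 2/9, 2/9]
  C: [2/9, 1/3, 4/9]
P^2 =
  A: [1/3, 8/27, 10/27]
  B: [8/27, 25/81, 32/81]
  C: [1/3, 8/27, 10/27]
P^3 =
  A: [26/81, 73/243, 92/243]
  B: [79/243, 218/729, 274/729]
  C: [26/81, 73/243, 92/243]

(P^3)[B -> C] = 274/729

Answer: 274/729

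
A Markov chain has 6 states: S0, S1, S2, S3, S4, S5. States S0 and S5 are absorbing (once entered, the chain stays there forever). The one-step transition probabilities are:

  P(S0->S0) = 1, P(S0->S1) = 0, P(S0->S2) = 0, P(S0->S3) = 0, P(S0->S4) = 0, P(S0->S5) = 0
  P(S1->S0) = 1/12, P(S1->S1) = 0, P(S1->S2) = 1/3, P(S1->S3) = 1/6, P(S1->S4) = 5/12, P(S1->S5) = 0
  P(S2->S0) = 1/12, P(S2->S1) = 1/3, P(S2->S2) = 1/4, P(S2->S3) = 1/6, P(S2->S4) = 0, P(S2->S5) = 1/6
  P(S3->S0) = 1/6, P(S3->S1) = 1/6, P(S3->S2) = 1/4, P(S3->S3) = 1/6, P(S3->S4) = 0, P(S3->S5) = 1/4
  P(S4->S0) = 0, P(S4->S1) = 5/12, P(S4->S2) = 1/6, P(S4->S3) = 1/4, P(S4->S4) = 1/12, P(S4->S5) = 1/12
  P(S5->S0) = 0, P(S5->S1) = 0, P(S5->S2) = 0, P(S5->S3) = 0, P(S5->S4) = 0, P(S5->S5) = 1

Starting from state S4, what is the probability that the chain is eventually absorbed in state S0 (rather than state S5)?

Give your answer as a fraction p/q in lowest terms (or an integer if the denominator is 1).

Let a_i = P(absorbed in S0 | start in state i).
Boundary conditions: a_S0 = 1, a_S5 = 0.
For each transient state i, a_i = sum_j P(i->j) * a_j:
  a_S1 = 1/12*a_S0 + 0*a_S1 + 1/3*a_S2 + 1/6*a_S3 + 5/12*a_S4 + 0*a_S5
  a_S2 = 1/12*a_S0 + 1/3*a_S1 + 1/4*a_S2 + 1/6*a_S3 + 0*a_S4 + 1/6*a_S5
  a_S3 = 1/6*a_S0 + 1/6*a_S1 + 1/4*a_S2 + 1/6*a_S3 + 0*a_S4 + 1/4*a_S5
  a_S4 = 0*a_S0 + 5/12*a_S1 + 1/6*a_S2 + 1/4*a_S3 + 1/12*a_S4 + 1/12*a_S5

Substituting a_S0 = 1 and a_S5 = 0, rearrange to (I - Q) a = r where r[i] = P(i -> S0):
  [1, -1/3, -1/6, -5/12] . (a_S1, a_S2, a_S3, a_S4) = 1/12
  [-1/3, 3/4, -1/6, 0] . (a_S1, a_S2, a_S3, a_S4) = 1/12
  [-1/6, -1/4, 5/6, 0] . (a_S1, a_S2, a_S3, a_S4) = 1/6
  [-5/12, -1/6, -1/4, 11/12] . (a_S1, a_S2, a_S3, a_S4) = 0

Solving yields:
  a_S1 = 117/262
  a_S2 = 1102/2751
  a_S3 = 751/1834
  a_S4 = 1066/2751

Starting state is S4, so the absorption probability is a_S4 = 1066/2751.

Answer: 1066/2751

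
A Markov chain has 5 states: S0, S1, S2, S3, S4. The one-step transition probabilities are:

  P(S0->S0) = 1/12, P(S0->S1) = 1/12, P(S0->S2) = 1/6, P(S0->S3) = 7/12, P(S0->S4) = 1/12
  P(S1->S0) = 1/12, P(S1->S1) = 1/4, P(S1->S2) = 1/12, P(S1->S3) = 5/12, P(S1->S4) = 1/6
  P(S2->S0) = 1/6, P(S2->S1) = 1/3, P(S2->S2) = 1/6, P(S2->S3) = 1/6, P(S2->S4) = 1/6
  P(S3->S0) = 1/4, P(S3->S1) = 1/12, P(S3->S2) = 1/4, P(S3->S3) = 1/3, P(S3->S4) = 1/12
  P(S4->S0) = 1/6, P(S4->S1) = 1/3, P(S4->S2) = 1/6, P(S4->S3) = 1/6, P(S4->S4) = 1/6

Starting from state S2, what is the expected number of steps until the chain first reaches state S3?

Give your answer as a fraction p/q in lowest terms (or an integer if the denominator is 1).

Answer: 498/145

Derivation:
Let h_i = expected steps to first reach S3 from state i.
Boundary: h_S3 = 0.
First-step equations for the other states:
  h_S0 = 1 + 1/12*h_S0 + 1/12*h_S1 + 1/6*h_S2 + 7/12*h_S3 + 1/12*h_S4
  h_S1 = 1 + 1/12*h_S0 + 1/4*h_S1 + 1/12*h_S2 + 5/12*h_S3 + 1/6*h_S4
  h_S2 = 1 + 1/6*h_S0 + 1/3*h_S1 + 1/6*h_S2 + 1/6*h_S3 + 1/6*h_S4
  h_S4 = 1 + 1/6*h_S0 + 1/3*h_S1 + 1/6*h_S2 + 1/6*h_S3 + 1/6*h_S4

Substituting h_S3 = 0 and rearranging gives the linear system (I - Q) h = 1:
  [11/12, -1/12, -1/6, -1/12] . (h_S0, h_S1, h_S2, h_S4) = 1
  [-1/12, 3/4, -1/12, -1/6] . (h_S0, h_S1, h_S2, h_S4) = 1
  [-1/6, -1/3, 5/6, -1/6] . (h_S0, h_S1, h_S2, h_S4) = 1
  [-1/6, -1/3, -1/6, 5/6] . (h_S0, h_S1, h_S2, h_S4) = 1

Solving yields:
  h_S0 = 66/29
  h_S1 = 396/145
  h_S2 = 498/145
  h_S4 = 498/145

Starting state is S2, so the expected hitting time is h_S2 = 498/145.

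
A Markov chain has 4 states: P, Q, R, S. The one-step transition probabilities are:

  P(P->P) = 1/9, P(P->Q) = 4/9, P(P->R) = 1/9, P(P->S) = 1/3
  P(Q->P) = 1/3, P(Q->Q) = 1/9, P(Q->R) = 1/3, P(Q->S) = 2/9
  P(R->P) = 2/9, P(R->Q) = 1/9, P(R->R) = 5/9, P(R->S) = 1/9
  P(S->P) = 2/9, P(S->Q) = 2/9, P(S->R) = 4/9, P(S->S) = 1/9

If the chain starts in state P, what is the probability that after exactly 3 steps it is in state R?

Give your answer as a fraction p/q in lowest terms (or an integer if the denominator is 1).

Computing P^3 by repeated multiplication:
P^1 =
  P: [1/9, 4/9, 1/9, 1/3]
  Q: [1/3, 1/9, 1/3, 2/9]
  R: [2/9, 1/9, 5/9, 1/9]
  S: [2/9, 2/9, 4/9, 1/9]
P^2 =
  P: [7/27, 5/27, 10/27, 5/27]
  Q: [16/81, 20/81, 29/81, 16/81]
  R: [17/81, 16/81, 34/81, 14/81]
  S: [2/9, 16/81, 32/81, 5/27]
P^3 =
  P: [52/243, 53/243, 92/243, 46/243]
  Q: [166/729, 145/729, 95/243, 133/729]
  R: [161/729, 146/729, 97/243, 131/729]
  S: [160/729, 50/243, 286/729, 133/729]

(P^3)[P -> R] = 92/243

Answer: 92/243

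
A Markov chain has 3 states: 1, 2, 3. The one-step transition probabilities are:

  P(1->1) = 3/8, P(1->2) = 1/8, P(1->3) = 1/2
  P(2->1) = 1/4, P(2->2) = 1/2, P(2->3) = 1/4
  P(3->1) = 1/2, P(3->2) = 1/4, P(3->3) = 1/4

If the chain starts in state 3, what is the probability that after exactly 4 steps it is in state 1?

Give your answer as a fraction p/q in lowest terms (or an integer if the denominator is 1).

Computing P^4 by repeated multiplication:
P^1 =
  1: [3/8, 1/8, 1/2]
  2: [1/4, 1/2, 1/4]
  3: [1/2, 1/4, 1/4]
P^2 =
  1: [27/64, 15/64, 11/32]
  2: [11/32, 11/32, 5/16]
  3: [3/8, 1/4, 3/8]
P^3 =
  1: [199/512, 131/512, 91/256]
  2: [95/256, 75/256, 43/128]
  3: [25/64, 17/64, 11/32]
P^4 =
  1: [1587/4096, 1087/4096, 711/2048]
  2: [779/2048, 567/2048, 351/1024]
  3: [197/512, 137/512, 89/256]

(P^4)[3 -> 1] = 197/512

Answer: 197/512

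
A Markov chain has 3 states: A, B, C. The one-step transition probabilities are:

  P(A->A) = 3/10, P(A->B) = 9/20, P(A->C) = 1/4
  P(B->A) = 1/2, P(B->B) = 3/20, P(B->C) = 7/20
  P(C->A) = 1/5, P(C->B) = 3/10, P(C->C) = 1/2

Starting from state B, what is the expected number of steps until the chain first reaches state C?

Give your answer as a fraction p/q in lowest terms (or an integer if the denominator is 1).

Answer: 120/37

Derivation:
Let h_i = expected steps to first reach C from state i.
Boundary: h_C = 0.
First-step equations for the other states:
  h_A = 1 + 3/10*h_A + 9/20*h_B + 1/4*h_C
  h_B = 1 + 1/2*h_A + 3/20*h_B + 7/20*h_C

Substituting h_C = 0 and rearranging gives the linear system (I - Q) h = 1:
  [7/10, -9/20] . (h_A, h_B) = 1
  [-1/2, 17/20] . (h_A, h_B) = 1

Solving yields:
  h_A = 130/37
  h_B = 120/37

Starting state is B, so the expected hitting time is h_B = 120/37.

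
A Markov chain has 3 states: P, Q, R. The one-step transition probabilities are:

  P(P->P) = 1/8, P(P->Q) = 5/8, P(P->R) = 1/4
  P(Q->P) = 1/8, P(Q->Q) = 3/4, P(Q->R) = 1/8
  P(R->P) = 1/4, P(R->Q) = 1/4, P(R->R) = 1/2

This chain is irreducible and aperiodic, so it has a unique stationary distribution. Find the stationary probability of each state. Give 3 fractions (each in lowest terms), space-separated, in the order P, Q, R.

Answer: 2/13 8/13 3/13

Derivation:
The stationary distribution satisfies pi = pi * P, i.e.:
  pi_P = 1/8*pi_P + 1/8*pi_Q + 1/4*pi_R
  pi_Q = 5/8*pi_P + 3/4*pi_Q + 1/4*pi_R
  pi_R = 1/4*pi_P + 1/8*pi_Q + 1/2*pi_R
with normalization: pi_P + pi_Q + pi_R = 1.

Using the first 2 balance equations plus normalization, the linear system A*pi = b is:
  [-7/8, 1/8, 1/4] . pi = 0
  [5/8, -1/4, 1/4] . pi = 0
  [1, 1, 1] . pi = 1

Solving yields:
  pi_P = 2/13
  pi_Q = 8/13
  pi_R = 3/13

Verification (pi * P):
  2/13*1/8 + 8/13*1/8 + 3/13*1/4 = 2/13 = pi_P  (ok)
  2/13*5/8 + 8/13*3/4 + 3/13*1/4 = 8/13 = pi_Q  (ok)
  2/13*1/4 + 8/13*1/8 + 3/13*1/2 = 3/13 = pi_R  (ok)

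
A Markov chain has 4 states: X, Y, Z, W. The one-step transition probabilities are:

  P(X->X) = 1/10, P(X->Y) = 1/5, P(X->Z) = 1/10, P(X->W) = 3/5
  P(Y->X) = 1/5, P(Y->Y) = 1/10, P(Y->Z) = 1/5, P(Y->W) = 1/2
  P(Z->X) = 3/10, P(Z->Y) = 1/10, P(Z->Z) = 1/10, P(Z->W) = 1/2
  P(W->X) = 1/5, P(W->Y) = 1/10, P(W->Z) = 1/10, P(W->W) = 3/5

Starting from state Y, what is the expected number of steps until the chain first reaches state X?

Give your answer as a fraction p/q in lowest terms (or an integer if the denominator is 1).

Let h_i = expected steps to first reach X from state i.
Boundary: h_X = 0.
First-step equations for the other states:
  h_Y = 1 + 1/5*h_X + 1/10*h_Y + 1/5*h_Z + 1/2*h_W
  h_Z = 1 + 3/10*h_X + 1/10*h_Y + 1/10*h_Z + 1/2*h_W
  h_W = 1 + 1/5*h_X + 1/10*h_Y + 1/10*h_Z + 3/5*h_W

Substituting h_X = 0 and rearranging gives the linear system (I - Q) h = 1:
  [9/10, -1/5, -1/2] . (h_Y, h_Z, h_W) = 1
  [-1/10, 9/10, -1/2] . (h_Y, h_Z, h_W) = 1
  [-1/10, -1/10, 2/5] . (h_Y, h_Z, h_W) = 1

Solving yields:
  h_Y = 990/211
  h_Z = 900/211
  h_W = 1000/211

Starting state is Y, so the expected hitting time is h_Y = 990/211.

Answer: 990/211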